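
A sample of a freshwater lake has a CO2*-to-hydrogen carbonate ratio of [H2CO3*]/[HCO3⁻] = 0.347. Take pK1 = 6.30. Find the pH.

pH = 6.76

From K1 = [H⁺][HCO3⁻]/[H2CO3*]:  pH = pK1 − log₁₀([H2CO3*]/[HCO3⁻])
log₁₀(0.347) = -0.460
pH = 6.30 − (-0.460) = 6.76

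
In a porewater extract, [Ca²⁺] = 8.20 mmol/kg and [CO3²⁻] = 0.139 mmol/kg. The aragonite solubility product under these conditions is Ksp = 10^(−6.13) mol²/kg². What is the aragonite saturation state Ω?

Ω = 1.54

Ksp = 10^(−6.13) = 7.413×10^-7
Ω = [Ca²⁺][CO3²⁻]/Ksp = (8.20×10^-3)(0.139×10^-3) / 7.413×10^-7 = 1.54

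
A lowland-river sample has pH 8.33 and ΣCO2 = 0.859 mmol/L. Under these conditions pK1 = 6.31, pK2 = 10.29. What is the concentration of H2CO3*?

[CO2*] = 8.04 μmol/L

α₀ = 1 / (1 + K1/[H⁺] + K1K2/[H⁺]²) = 1 / (1 + 10^+2.02 + 10^+0.06)
   = 1 / (1 + 104.71 + 1.1482) = 1/106.86 = 0.009358
[CO2*] = α₀ × DIC = 0.009358 × 0.859 = 0.00804 mmol/L = 8.04 μmol/L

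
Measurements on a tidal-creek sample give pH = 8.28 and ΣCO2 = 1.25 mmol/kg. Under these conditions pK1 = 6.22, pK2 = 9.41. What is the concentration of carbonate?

α₂ = 1 / (1 + [H⁺]/K2 + [H⁺]²/(K1K2)) = 1 / (1 + 10^+1.13 + 10^-0.93)
   = 1 / (1 + 13.490 + 0.11749) = 1/14.607 = 0.06846
[CO3²⁻] = α₂ × DIC = 0.06846 × 1.25 = 0.0856 mmol/kg

[CO3²⁻] = 0.0856 mmol/kg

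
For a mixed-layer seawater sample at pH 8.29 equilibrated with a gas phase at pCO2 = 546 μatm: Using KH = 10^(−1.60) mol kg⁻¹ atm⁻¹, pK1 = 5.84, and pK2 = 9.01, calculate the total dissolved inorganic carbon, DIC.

DIC = 4.62 mmol/kg

[CO2*] = KH · pCO2 = 10^(−1.60) × 546×10^-6 = 1.371×10^-5 mol/kg
α₀ = 1/(1 + K1/[H⁺] + K1K2/[H⁺]²) = 1/(1 + 10^+2.45 + 10^+1.73) = 0.002971
DIC = [CO2*]/α₀ = 1.371×10^-5 / 0.002971 = 4.62 mmol/kg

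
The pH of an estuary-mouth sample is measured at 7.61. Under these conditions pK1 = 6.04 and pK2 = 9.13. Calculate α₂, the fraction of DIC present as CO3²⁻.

α₂ = 0.0286

α₂ = 1 / (1 + [H⁺]/K2 + [H⁺]²/(K1K2)) = 1 / (1 + 10^+1.52 + 10^-0.05)
   = 1 / (1 + 33.113 + 0.89125) = 1/35.004 = 0.02857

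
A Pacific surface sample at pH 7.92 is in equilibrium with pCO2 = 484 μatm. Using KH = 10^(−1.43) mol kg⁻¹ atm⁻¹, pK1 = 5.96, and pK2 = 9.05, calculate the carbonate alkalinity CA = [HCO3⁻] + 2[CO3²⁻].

[CO2*] = KH · pCO2 = 10^(−1.43) × 484×10^-6 = 1.798×10^-5 mol/kg
α₀ = 1/(1 + K1/[H⁺] + K1K2/[H⁺]²) = 1/(1 + 10^+1.96 + 10^+0.83) = 0.01010
DIC = [CO2*]/α₀ = 1.798×10^-5 / 0.01010 = 1.780 mmol/kg
CA = (α₁ + 2α₂)·DIC = (0.9216 + 2×0.06832) × 1.780 = 1.88 mmol/kg

CA = 1.88 mmol/kg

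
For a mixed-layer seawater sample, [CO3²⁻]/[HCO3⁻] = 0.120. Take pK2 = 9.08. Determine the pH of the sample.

From K2 = [H⁺][CO3²⁻]/[HCO3⁻]:  pH = pK2 + log₁₀([CO3²⁻]/[HCO3⁻])
log₁₀(0.120) = -0.921
pH = 9.08 + (-0.921) = 8.16

pH = 8.16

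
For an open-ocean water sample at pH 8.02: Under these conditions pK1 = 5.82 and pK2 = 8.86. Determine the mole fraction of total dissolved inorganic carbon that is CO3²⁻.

α₂ = 0.126

α₂ = 1 / (1 + [H⁺]/K2 + [H⁺]²/(K1K2)) = 1 / (1 + 10^+0.84 + 10^-1.36)
   = 1 / (1 + 6.9183 + 0.043652) = 1/7.9620 = 0.1256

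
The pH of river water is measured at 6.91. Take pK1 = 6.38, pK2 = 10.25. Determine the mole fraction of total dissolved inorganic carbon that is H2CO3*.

α₀ = 0.228

α₀ = 1 / (1 + K1/[H⁺] + K1K2/[H⁺]²) = 1 / (1 + 10^+0.53 + 10^-2.81)
   = 1 / (1 + 3.3884 + 0.0015488) = 1/4.3900 = 0.2278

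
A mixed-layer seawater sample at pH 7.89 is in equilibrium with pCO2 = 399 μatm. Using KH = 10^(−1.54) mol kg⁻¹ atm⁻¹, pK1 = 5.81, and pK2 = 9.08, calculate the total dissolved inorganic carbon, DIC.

DIC = 1.48 mmol/kg

[CO2*] = KH · pCO2 = 10^(−1.54) × 399×10^-6 = 1.151×10^-5 mol/kg
α₀ = 1/(1 + K1/[H⁺] + K1K2/[H⁺]²) = 1/(1 + 10^+2.08 + 10^+0.89) = 0.007753
DIC = [CO2*]/α₀ = 1.151×10^-5 / 0.007753 = 1.48 mmol/kg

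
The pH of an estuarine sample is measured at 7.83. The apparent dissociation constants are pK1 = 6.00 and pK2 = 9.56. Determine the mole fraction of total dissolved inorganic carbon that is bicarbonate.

α₁ = 0.968

α₁ = 1 / (1 + [H⁺]/K1 + K2/[H⁺]) = 1 / (1 + 10^-1.83 + 10^-1.73)
   = 1 / (1 + 0.014791 + 0.018621) = 1/1.0334 = 0.9677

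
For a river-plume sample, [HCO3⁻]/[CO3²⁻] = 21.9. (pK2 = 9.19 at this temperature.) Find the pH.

From K2 = [H⁺][CO3²⁻]/[HCO3⁻]:  pH = pK2 − log₁₀([HCO3⁻]/[CO3²⁻])
log₁₀(21.9) = +1.340
pH = 9.19 − (+1.340) = 7.85

pH = 7.85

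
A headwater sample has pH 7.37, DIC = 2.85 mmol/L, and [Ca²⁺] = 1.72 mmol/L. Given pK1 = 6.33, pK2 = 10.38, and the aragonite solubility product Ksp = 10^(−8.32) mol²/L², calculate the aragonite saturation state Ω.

α₂ = 1 / (1 + [H⁺]/K2 + [H⁺]²/(K1K2)) = 1 / (1 + 10^+3.01 + 10^+1.97)
   = 1 / (1 + 1023.3 + 93.325) = 1/1117.6 = 0.0008948
[CO3²⁻] = α₂ × DIC = 0.0008948 × 2.85 = 0.002550 mmol/L = 2.550 μmol/L
Ksp = 10^(−8.32) = 4.786×10^-9
Ω = [Ca²⁺][CO3²⁻]/Ksp = (1.72×10^-3)(2.550×10^-6) / 4.786×10^-9 = 0.916

Ω = 0.916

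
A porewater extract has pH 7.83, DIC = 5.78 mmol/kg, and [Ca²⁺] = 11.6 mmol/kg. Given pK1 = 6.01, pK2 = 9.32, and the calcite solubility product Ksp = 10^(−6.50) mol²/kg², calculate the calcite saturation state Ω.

α₂ = 1 / (1 + [H⁺]/K2 + [H⁺]²/(K1K2)) = 1 / (1 + 10^+1.49 + 10^-0.33)
   = 1 / (1 + 30.903 + 0.46774) = 1/32.371 = 0.03089
[CO3²⁻] = α₂ × DIC = 0.03089 × 5.78 = 0.1786 mmol/kg
Ksp = 10^(−6.50) = 3.162×10^-7
Ω = [Ca²⁺][CO3²⁻]/Ksp = (11.6×10^-3)(1.786×10^-4) / 3.162×10^-7 = 6.55

Ω = 6.55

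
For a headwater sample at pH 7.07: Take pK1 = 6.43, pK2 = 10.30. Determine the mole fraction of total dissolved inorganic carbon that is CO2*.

α₀ = 1 / (1 + K1/[H⁺] + K1K2/[H⁺]²) = 1 / (1 + 10^+0.64 + 10^-2.59)
   = 1 / (1 + 4.3652 + 0.0025704) = 1/5.3677 = 0.1863

α₀ = 0.186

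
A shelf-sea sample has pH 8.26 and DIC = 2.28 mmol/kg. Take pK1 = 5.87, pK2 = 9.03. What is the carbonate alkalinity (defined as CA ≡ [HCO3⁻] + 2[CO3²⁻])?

CA = 2.60 mmol/kg

CA = [HCO3⁻] + 2[CO3²⁻] = (α₁ + 2α₂)·DIC
At pH 8.26: [H⁺]/K1 = 10^-2.39 = 0.0040738, K2/[H⁺] = 10^-0.77 = 0.16982
α₁ = 1/(1 + 0.0040738 + 0.16982) = 1/1.1739 = 0.8519; α₂ = α₁·K2/[H⁺] = 0.1447
α₁ + 2α₂ = 1.1412
CA = 1.1412 × 2.28 = 2.60 mmol/kg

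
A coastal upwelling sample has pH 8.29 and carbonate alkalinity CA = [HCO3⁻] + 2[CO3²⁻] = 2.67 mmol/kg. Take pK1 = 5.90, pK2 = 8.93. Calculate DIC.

DIC = 2.26 mmol/kg

CA = [HCO3⁻] + 2[CO3²⁻] = (α₁ + 2α₂)·DIC
At pH 8.29: [H⁺]/K1 = 10^-2.39 = 0.0040738, K2/[H⁺] = 10^-0.64 = 0.22909
α₁ = 1/(1 + 0.0040738 + 0.22909) = 1/1.2332 = 0.8109; α₂ = α₁·K2/[H⁺] = 0.1858
α₁ + 2α₂ = 1.1825
DIC = CA / (α₁ + 2α₂) = 2.67 / 1.1825 = 2.26 mmol/kg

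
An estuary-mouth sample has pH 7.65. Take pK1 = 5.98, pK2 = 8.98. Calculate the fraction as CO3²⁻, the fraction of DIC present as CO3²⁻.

α₂ = 1 / (1 + [H⁺]/K2 + [H⁺]²/(K1K2)) = 1 / (1 + 10^+1.33 + 10^-0.34)
   = 1 / (1 + 21.380 + 0.45709) = 1/22.837 = 0.04379

α₂ = 0.0438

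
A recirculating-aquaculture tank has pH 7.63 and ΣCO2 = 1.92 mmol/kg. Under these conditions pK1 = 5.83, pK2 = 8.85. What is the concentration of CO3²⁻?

[CO3²⁻] = 0.108 mmol/kg

α₂ = 1 / (1 + [H⁺]/K2 + [H⁺]²/(K1K2)) = 1 / (1 + 10^+1.22 + 10^-0.58)
   = 1 / (1 + 16.596 + 0.26303) = 1/17.859 = 0.05599
[CO3²⁻] = α₂ × DIC = 0.05599 × 1.92 = 0.108 mmol/kg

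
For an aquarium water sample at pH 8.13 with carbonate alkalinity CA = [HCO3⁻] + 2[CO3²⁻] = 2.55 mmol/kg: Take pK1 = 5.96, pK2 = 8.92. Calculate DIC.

DIC = 2.25 mmol/kg

CA = [HCO3⁻] + 2[CO3²⁻] = (α₁ + 2α₂)·DIC
At pH 8.13: [H⁺]/K1 = 10^-2.17 = 0.0067608, K2/[H⁺] = 10^-0.79 = 0.16218
α₁ = 1/(1 + 0.0067608 + 0.16218) = 1/1.1689 = 0.8555; α₂ = α₁·K2/[H⁺] = 0.1387
α₁ + 2α₂ = 1.1330
DIC = CA / (α₁ + 2α₂) = 2.55 / 1.1330 = 2.25 mmol/kg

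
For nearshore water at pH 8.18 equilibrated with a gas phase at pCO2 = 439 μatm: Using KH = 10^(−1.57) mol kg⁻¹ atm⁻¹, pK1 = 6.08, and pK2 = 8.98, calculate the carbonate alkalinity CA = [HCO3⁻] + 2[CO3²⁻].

CA = 1.96 mmol/kg

[CO2*] = KH · pCO2 = 10^(−1.57) × 439×10^-6 = 1.182×10^-5 mol/kg
α₀ = 1/(1 + K1/[H⁺] + K1K2/[H⁺]²) = 1/(1 + 10^+2.10 + 10^+1.30) = 0.006810
DIC = [CO2*]/α₀ = 1.182×10^-5 / 0.006810 = 1.735 mmol/kg
CA = (α₁ + 2α₂)·DIC = (0.8573 + 2×0.1359) × 1.735 = 1.96 mmol/kg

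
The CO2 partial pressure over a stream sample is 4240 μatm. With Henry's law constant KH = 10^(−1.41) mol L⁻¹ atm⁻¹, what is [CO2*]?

KH = 10^(−1.41) = 3.890×10^-2 mol L⁻¹ atm⁻¹
[CO2*] = KH · pCO2 = 3.890×10^-2 × 4240×10^-6 atm = 1.65×10^-4 mol/L

[CO2*] = 165 μmol/L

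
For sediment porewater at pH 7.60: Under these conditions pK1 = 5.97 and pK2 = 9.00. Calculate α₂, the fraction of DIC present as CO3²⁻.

α₂ = 1 / (1 + [H⁺]/K2 + [H⁺]²/(K1K2)) = 1 / (1 + 10^+1.40 + 10^-0.23)
   = 1 / (1 + 25.119 + 0.58884) = 1/26.708 = 0.03744

α₂ = 0.0374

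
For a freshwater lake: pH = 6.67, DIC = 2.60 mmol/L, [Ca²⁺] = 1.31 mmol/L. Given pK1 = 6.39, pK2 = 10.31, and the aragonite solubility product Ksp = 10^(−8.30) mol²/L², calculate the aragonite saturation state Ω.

α₂ = 1 / (1 + [H⁺]/K2 + [H⁺]²/(K1K2)) = 1 / (1 + 10^+3.64 + 10^+3.36)
   = 1 / (1 + 4365.2 + 2290.9) = 1/6657.0 = 0.0001502
[CO3²⁻] = α₂ × DIC = 0.0001502 × 2.60 = 0.0003906 mmol/L = 0.3906 μmol/L
Ksp = 10^(−8.30) = 5.012×10^-9
Ω = [Ca²⁺][CO3²⁻]/Ksp = (1.31×10^-3)(3.906×10^-7) / 5.012×10^-9 = 0.102

Ω = 0.102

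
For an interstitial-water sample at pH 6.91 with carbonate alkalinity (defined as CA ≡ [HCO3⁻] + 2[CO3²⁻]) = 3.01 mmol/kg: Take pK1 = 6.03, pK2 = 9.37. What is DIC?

CA = [HCO3⁻] + 2[CO3²⁻] = (α₁ + 2α₂)·DIC
At pH 6.91: [H⁺]/K1 = 10^-0.88 = 0.13183, K2/[H⁺] = 10^-2.46 = 0.0034674
α₁ = 1/(1 + 0.13183 + 0.0034674) = 1/1.1353 = 0.8808; α₂ = α₁·K2/[H⁺] = 0.003054
α₁ + 2α₂ = 0.8869
DIC = CA / (α₁ + 2α₂) = 3.01 / 0.8869 = 3.39 mmol/kg

DIC = 3.39 mmol/kg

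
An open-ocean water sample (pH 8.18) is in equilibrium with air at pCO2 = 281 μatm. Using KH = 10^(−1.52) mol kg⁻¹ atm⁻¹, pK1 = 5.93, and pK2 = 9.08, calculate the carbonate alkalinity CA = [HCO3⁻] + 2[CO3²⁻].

CA = 1.89 mmol/kg

[CO2*] = KH · pCO2 = 10^(−1.52) × 281×10^-6 = 8.486×10^-6 mol/kg
α₀ = 1/(1 + K1/[H⁺] + K1K2/[H⁺]²) = 1/(1 + 10^+2.25 + 10^+1.35) = 0.004970
DIC = [CO2*]/α₀ = 8.486×10^-6 / 0.004970 = 1.708 mmol/kg
CA = (α₁ + 2α₂)·DIC = (0.8838 + 2×0.1113) × 1.708 = 1.89 mmol/kg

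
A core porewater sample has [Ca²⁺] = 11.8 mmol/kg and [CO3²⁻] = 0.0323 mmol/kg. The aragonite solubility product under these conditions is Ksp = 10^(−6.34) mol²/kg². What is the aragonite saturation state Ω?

Ksp = 10^(−6.34) = 4.571×10^-7
Ω = [Ca²⁺][CO3²⁻]/Ksp = (11.8×10^-3)(0.0323×10^-3) / 4.571×10^-7 = 0.834

Ω = 0.834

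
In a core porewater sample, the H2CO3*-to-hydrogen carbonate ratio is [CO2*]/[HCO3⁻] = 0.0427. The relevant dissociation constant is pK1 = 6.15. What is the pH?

pH = 7.52

From K1 = [H⁺][HCO3⁻]/[CO2*]:  pH = pK1 − log₁₀([CO2*]/[HCO3⁻])
log₁₀(0.0427) = -1.370
pH = 6.15 − (-1.370) = 7.52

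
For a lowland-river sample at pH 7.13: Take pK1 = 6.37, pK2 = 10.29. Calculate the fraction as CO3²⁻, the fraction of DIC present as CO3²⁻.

α₂ = 0.000589

α₂ = 1 / (1 + [H⁺]/K2 + [H⁺]²/(K1K2)) = 1 / (1 + 10^+3.16 + 10^+2.40)
   = 1 / (1 + 1445.4 + 251.19) = 1/1697.6 = 0.0005891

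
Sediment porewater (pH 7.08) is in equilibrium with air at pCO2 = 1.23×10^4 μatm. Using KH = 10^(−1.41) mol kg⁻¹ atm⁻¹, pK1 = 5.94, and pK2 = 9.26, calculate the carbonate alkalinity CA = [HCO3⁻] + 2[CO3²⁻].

[CO2*] = KH · pCO2 = 10^(−1.41) × 1.23×10^4×10^-6 = 4.785×10^-4 mol/kg
α₀ = 1/(1 + K1/[H⁺] + K1K2/[H⁺]²) = 1/(1 + 10^+1.14 + 10^-1.04) = 0.06714
DIC = [CO2*]/α₀ = 4.785×10^-4 / 0.06714 = 7.128 mmol/kg
CA = (α₁ + 2α₂)·DIC = (0.9267 + 2×0.006123) × 7.128 = 6.69 mmol/kg

CA = 6.69 mmol/kg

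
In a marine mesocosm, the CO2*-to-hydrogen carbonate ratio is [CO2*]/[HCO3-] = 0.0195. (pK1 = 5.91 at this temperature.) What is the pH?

From K1 = [H⁺][HCO3-]/[CO2*]:  pH = pK1 − log₁₀([CO2*]/[HCO3-])
log₁₀(0.0195) = -1.710
pH = 5.91 − (-1.710) = 7.62

pH = 7.62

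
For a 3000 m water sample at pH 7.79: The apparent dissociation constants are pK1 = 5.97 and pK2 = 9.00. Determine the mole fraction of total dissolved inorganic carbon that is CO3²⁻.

α₂ = 1 / (1 + [H⁺]/K2 + [H⁺]²/(K1K2)) = 1 / (1 + 10^+1.21 + 10^-0.61)
   = 1 / (1 + 16.218 + 0.24547) = 1/17.464 = 0.05726

α₂ = 0.0573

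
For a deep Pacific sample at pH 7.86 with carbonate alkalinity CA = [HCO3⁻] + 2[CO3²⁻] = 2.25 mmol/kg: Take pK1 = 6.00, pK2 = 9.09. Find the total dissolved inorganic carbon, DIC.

DIC = 2.16 mmol/kg

CA = [HCO3⁻] + 2[CO3²⁻] = (α₁ + 2α₂)·DIC
At pH 7.86: [H⁺]/K1 = 10^-1.86 = 0.013804, K2/[H⁺] = 10^-1.23 = 0.058884
α₁ = 1/(1 + 0.013804 + 0.058884) = 1/1.0727 = 0.9322; α₂ = α₁·K2/[H⁺] = 0.05489
α₁ + 2α₂ = 1.0420
DIC = CA / (α₁ + 2α₂) = 2.25 / 1.0420 = 2.16 mmol/kg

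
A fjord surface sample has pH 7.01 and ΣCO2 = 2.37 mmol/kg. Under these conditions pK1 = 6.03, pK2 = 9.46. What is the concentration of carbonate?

[CO3²⁻] = 7.59 μmol/kg

α₂ = 1 / (1 + [H⁺]/K2 + [H⁺]²/(K1K2)) = 1 / (1 + 10^+2.45 + 10^+1.47)
   = 1 / (1 + 281.84 + 29.512) = 1/312.35 = 0.003202
[CO3²⁻] = α₂ × DIC = 0.003202 × 2.37 = 0.00759 mmol/kg = 7.59 μmol/kg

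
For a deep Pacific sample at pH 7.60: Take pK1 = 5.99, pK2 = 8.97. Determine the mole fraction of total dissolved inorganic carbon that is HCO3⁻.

α₁ = 0.937

α₁ = 1 / (1 + [H⁺]/K1 + K2/[H⁺]) = 1 / (1 + 10^-1.61 + 10^-1.37)
   = 1 / (1 + 0.024547 + 0.042658) = 1/1.0672 = 0.9370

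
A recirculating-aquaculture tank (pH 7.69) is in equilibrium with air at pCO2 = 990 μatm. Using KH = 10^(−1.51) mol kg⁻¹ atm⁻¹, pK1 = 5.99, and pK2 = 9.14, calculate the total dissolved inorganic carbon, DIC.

DIC = 1.62 mmol/kg

[CO2*] = KH · pCO2 = 10^(−1.51) × 990×10^-6 = 3.059×10^-5 mol/kg
α₀ = 1/(1 + K1/[H⁺] + K1K2/[H⁺]²) = 1/(1 + 10^+1.70 + 10^+0.25) = 0.01890
DIC = [CO2*]/α₀ = 3.059×10^-5 / 0.01890 = 1.62 mmol/kg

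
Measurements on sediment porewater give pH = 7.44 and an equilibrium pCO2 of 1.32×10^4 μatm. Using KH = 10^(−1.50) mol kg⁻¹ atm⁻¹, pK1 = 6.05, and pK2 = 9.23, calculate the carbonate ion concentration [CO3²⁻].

[CO2*] = KH · pCO2 = 10^(−1.50) × 1.32×10^4×10^-6 = 4.174×10^-4 mol/kg
α₀ = 1/(1 + K1/[H⁺] + K1K2/[H⁺]²) = 1/(1 + 10^+1.39 + 10^-0.40) = 0.03854
DIC = [CO2*]/α₀ = 4.174×10^-4 / 0.03854 = 10.83 mmol/kg
[CO3²⁻] = α₂·DIC; α₂ = 0.01534, so [CO3²⁻] = 0.01534 × 10.83 = 0.166 mmol/kg

[CO3²⁻] = 0.166 mmol/kg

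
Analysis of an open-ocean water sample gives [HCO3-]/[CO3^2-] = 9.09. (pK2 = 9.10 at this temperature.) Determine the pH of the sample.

From K2 = [H⁺][CO3^2-]/[HCO3-]:  pH = pK2 − log₁₀([HCO3-]/[CO3^2-])
log₁₀(9.09) = +0.959
pH = 9.10 − (+0.959) = 8.14

pH = 8.14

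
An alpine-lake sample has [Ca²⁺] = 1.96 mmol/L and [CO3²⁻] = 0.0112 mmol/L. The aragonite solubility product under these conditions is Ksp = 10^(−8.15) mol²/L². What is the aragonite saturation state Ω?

Ksp = 10^(−8.15) = 7.079×10^-9
Ω = [Ca²⁺][CO3²⁻]/Ksp = (1.96×10^-3)(0.0112×10^-3) / 7.079×10^-9 = 3.10

Ω = 3.10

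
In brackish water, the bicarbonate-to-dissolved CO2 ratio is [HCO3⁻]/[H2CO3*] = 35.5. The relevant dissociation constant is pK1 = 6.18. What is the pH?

pH = 7.73

From K1 = [H⁺][HCO3⁻]/[H2CO3*]:  pH = pK1 + log₁₀([HCO3⁻]/[H2CO3*])
log₁₀(35.5) = +1.550
pH = 6.18 + (+1.550) = 7.73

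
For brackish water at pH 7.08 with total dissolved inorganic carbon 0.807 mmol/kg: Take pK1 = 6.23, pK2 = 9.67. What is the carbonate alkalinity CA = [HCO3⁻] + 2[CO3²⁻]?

CA = [HCO3⁻] + 2[CO3²⁻] = (α₁ + 2α₂)·DIC
At pH 7.08: [H⁺]/K1 = 10^-0.85 = 0.14125, K2/[H⁺] = 10^-2.59 = 0.0025704
α₁ = 1/(1 + 0.14125 + 0.0025704) = 1/1.1438 = 0.8743; α₂ = α₁·K2/[H⁺] = 0.002247
α₁ + 2α₂ = 0.8788
CA = 0.8788 × 0.807 = 0.709 mmol/kg

CA = 0.709 mmol/kg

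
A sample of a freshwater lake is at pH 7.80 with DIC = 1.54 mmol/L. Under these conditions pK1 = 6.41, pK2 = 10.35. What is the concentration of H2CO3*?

[CO2*] = 0.0601 mmol/L

α₀ = 1 / (1 + K1/[H⁺] + K1K2/[H⁺]²) = 1 / (1 + 10^+1.39 + 10^-1.16)
   = 1 / (1 + 24.547 + 0.069183) = 1/25.616 = 0.03904
[CO2*] = α₀ × DIC = 0.03904 × 1.54 = 0.0601 mmol/L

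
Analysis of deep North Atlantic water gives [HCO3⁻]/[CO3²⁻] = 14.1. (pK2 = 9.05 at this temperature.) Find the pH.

From K2 = [H⁺][CO3²⁻]/[HCO3⁻]:  pH = pK2 − log₁₀([HCO3⁻]/[CO3²⁻])
log₁₀(14.1) = +1.149
pH = 9.05 − (+1.149) = 7.90

pH = 7.90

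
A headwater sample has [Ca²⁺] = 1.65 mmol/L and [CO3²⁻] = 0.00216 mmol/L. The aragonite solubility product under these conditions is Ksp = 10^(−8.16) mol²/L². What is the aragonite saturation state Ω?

Ω = 0.515

Ksp = 10^(−8.16) = 6.918×10^-9
Ω = [Ca²⁺][CO3²⁻]/Ksp = (1.65×10^-3)(0.00216×10^-3) / 6.918×10^-9 = 0.515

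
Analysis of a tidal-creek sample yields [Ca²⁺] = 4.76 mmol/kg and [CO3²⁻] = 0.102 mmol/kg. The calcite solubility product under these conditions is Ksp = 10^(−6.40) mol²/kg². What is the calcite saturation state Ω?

Ω = 1.22

Ksp = 10^(−6.40) = 3.981×10^-7
Ω = [Ca²⁺][CO3²⁻]/Ksp = (4.76×10^-3)(0.102×10^-3) / 3.981×10^-7 = 1.22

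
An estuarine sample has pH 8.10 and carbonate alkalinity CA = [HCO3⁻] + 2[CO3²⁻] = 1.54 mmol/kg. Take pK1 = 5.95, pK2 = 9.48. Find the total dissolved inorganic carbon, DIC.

DIC = 1.49 mmol/kg

CA = [HCO3⁻] + 2[CO3²⁻] = (α₁ + 2α₂)·DIC
At pH 8.10: [H⁺]/K1 = 10^-2.15 = 0.0070795, K2/[H⁺] = 10^-1.38 = 0.041687
α₁ = 1/(1 + 0.0070795 + 0.041687) = 1/1.0488 = 0.9535; α₂ = α₁·K2/[H⁺] = 0.03975
α₁ + 2α₂ = 1.0330
DIC = CA / (α₁ + 2α₂) = 1.54 / 1.0330 = 1.49 mmol/kg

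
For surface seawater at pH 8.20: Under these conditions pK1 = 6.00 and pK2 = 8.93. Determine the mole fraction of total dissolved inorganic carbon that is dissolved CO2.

α₀ = 0.00529

α₀ = 1 / (1 + K1/[H⁺] + K1K2/[H⁺]²) = 1 / (1 + 10^+2.20 + 10^+1.47)
   = 1 / (1 + 158.49 + 29.512) = 1/189.00 = 0.005291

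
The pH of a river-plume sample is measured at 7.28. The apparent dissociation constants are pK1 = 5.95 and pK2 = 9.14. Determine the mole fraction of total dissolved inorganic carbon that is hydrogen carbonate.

α₁ = 1 / (1 + [H⁺]/K1 + K2/[H⁺]) = 1 / (1 + 10^-1.33 + 10^-1.86)
   = 1 / (1 + 0.046774 + 0.013804) = 1/1.0606 = 0.9429

α₁ = 0.943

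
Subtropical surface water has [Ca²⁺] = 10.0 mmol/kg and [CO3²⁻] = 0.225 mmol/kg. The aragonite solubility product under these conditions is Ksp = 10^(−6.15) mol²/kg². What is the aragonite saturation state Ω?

Ω = 3.18

Ksp = 10^(−6.15) = 7.079×10^-7
Ω = [Ca²⁺][CO3²⁻]/Ksp = (10.0×10^-3)(0.225×10^-3) / 7.079×10^-7 = 3.18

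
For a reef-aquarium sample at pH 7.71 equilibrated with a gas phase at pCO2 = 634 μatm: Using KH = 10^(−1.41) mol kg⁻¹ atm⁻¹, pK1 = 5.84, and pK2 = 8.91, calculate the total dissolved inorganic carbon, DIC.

[CO2*] = KH · pCO2 = 10^(−1.41) × 634×10^-6 = 2.467×10^-5 mol/kg
α₀ = 1/(1 + K1/[H⁺] + K1K2/[H⁺]²) = 1/(1 + 10^+1.87 + 10^+0.67) = 0.01253
DIC = [CO2*]/α₀ = 2.467×10^-5 / 0.01253 = 1.97 mmol/kg

DIC = 1.97 mmol/kg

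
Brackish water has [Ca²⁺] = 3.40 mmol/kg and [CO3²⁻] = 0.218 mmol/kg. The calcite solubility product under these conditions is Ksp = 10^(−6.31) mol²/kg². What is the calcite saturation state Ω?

Ω = 1.51

Ksp = 10^(−6.31) = 4.898×10^-7
Ω = [Ca²⁺][CO3²⁻]/Ksp = (3.40×10^-3)(0.218×10^-3) / 4.898×10^-7 = 1.51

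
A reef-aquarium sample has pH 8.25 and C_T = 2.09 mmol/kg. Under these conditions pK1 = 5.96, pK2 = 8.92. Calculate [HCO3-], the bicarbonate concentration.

[HCO3⁻] = 1.71 mmol/kg

α₁ = 1 / (1 + [H⁺]/K1 + K2/[H⁺]) = 1 / (1 + 10^-2.29 + 10^-0.67)
   = 1 / (1 + 0.0051286 + 0.21380) = 1/1.2189 = 0.8204
[HCO3⁻] = α₁ × DIC = 0.8204 × 2.09 = 1.71 mmol/kg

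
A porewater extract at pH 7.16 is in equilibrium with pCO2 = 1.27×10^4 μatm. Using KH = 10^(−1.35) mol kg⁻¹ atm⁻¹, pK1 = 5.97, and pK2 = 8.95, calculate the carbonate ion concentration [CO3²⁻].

[CO3²⁻] = 0.142 mmol/kg

[CO2*] = KH · pCO2 = 10^(−1.35) × 1.27×10^4×10^-6 = 5.673×10^-4 mol/kg
α₀ = 1/(1 + K1/[H⁺] + K1K2/[H⁺]²) = 1/(1 + 10^+1.19 + 10^-0.60) = 0.05974
DIC = [CO2*]/α₀ = 5.673×10^-4 / 0.05974 = 9.496 mmol/kg
[CO3²⁻] = α₂·DIC; α₂ = 0.01501, so [CO3²⁻] = 0.01501 × 9.496 = 0.142 mmol/kg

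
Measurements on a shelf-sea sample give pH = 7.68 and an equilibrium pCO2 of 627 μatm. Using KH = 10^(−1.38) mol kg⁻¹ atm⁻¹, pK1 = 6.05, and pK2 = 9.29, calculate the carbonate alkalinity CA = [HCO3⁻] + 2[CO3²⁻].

CA = 1.17 mmol/kg

[CO2*] = KH · pCO2 = 10^(−1.38) × 627×10^-6 = 2.614×10^-5 mol/kg
α₀ = 1/(1 + K1/[H⁺] + K1K2/[H⁺]²) = 1/(1 + 10^+1.63 + 10^+0.02) = 0.02237
DIC = [CO2*]/α₀ = 2.614×10^-5 / 0.02237 = 1.168 mmol/kg
CA = (α₁ + 2α₂)·DIC = (0.9542 + 2×0.02342) × 1.168 = 1.17 mmol/kg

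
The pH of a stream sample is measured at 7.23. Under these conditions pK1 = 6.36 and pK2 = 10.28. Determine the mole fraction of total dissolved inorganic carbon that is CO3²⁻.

α₂ = 0.000785

α₂ = 1 / (1 + [H⁺]/K2 + [H⁺]²/(K1K2)) = 1 / (1 + 10^+3.05 + 10^+2.18)
   = 1 / (1 + 1122.0 + 151.36) = 1/1274.4 = 0.0007847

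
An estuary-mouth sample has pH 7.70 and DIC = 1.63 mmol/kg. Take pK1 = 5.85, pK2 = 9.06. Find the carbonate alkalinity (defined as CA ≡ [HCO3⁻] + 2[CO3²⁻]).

CA = 1.68 mmol/kg

CA = [HCO3⁻] + 2[CO3²⁻] = (α₁ + 2α₂)·DIC
At pH 7.70: [H⁺]/K1 = 10^-1.85 = 0.014125, K2/[H⁺] = 10^-1.36 = 0.043652
α₁ = 1/(1 + 0.014125 + 0.043652) = 1/1.0578 = 0.9454; α₂ = α₁·K2/[H⁺] = 0.04127
α₁ + 2α₂ = 1.0279
CA = 1.0279 × 1.63 = 1.68 mmol/kg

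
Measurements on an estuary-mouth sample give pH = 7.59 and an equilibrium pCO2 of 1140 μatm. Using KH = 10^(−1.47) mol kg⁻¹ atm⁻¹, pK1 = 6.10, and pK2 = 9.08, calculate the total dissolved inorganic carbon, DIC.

[CO2*] = KH · pCO2 = 10^(−1.47) × 1140×10^-6 = 3.863×10^-5 mol/kg
α₀ = 1/(1 + K1/[H⁺] + K1K2/[H⁺]²) = 1/(1 + 10^+1.49 + 10^+0.00) = 0.03039
DIC = [CO2*]/α₀ = 3.863×10^-5 / 0.03039 = 1.27 mmol/kg

DIC = 1.27 mmol/kg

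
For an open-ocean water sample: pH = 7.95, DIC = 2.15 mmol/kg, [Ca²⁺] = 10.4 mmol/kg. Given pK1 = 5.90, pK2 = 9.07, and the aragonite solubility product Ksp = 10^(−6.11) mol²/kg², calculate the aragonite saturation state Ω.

Ω = 2.01

α₂ = 1 / (1 + [H⁺]/K2 + [H⁺]²/(K1K2)) = 1 / (1 + 10^+1.12 + 10^-0.93)
   = 1 / (1 + 13.183 + 0.11749) = 1/14.300 = 0.06993
[CO3²⁻] = α₂ × DIC = 0.06993 × 2.15 = 0.1503 mmol/kg
Ksp = 10^(−6.11) = 7.762×10^-7
Ω = [Ca²⁺][CO3²⁻]/Ksp = (10.4×10^-3)(1.503×10^-4) / 7.762×10^-7 = 2.01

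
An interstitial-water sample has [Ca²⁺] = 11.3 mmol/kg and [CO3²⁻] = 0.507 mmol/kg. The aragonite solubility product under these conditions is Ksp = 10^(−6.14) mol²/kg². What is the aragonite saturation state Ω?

Ω = 7.91

Ksp = 10^(−6.14) = 7.244×10^-7
Ω = [Ca²⁺][CO3²⁻]/Ksp = (11.3×10^-3)(0.507×10^-3) / 7.244×10^-7 = 7.91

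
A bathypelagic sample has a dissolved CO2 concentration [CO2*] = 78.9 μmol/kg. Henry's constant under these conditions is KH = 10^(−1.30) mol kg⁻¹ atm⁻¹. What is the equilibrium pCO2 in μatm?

KH = 10^(−1.30) = 5.012×10^-2 mol kg⁻¹ atm⁻¹
pCO2 = [CO2*]/KH = 78.9×10^-6 / 5.012×10^-2 = 1.57×10^-3 atm = 1570 μatm

pCO2 = 1570 μatm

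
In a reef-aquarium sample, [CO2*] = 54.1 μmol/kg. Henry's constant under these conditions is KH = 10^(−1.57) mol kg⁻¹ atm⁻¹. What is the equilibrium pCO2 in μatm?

KH = 10^(−1.57) = 2.692×10^-2 mol kg⁻¹ atm⁻¹
pCO2 = [CO2*]/KH = 54.1×10^-6 / 2.692×10^-2 = 2.01×10^-3 atm = 2010 μatm

pCO2 = 2010 μatm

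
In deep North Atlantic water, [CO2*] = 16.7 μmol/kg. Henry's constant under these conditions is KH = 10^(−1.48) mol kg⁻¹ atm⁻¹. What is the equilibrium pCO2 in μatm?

KH = 10^(−1.48) = 3.311×10^-2 mol kg⁻¹ atm⁻¹
pCO2 = [CO2*]/KH = 16.7×10^-6 / 3.311×10^-2 = 5.04×10^-4 atm = 504 μatm

pCO2 = 504 μatm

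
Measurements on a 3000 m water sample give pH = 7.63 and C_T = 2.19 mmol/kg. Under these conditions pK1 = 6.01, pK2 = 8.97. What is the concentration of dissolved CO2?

α₀ = 1 / (1 + K1/[H⁺] + K1K2/[H⁺]²) = 1 / (1 + 10^+1.62 + 10^+0.28)
   = 1 / (1 + 41.687 + 1.9055) = 1/44.592 = 0.02243
[CO2*] = α₀ × DIC = 0.02243 × 2.19 = 0.0491 mmol/kg

[CO2*] = 0.0491 mmol/kg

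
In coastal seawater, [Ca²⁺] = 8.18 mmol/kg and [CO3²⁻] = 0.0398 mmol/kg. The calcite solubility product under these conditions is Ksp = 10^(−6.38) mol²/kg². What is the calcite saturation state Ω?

Ksp = 10^(−6.38) = 4.169×10^-7
Ω = [Ca²⁺][CO3²⁻]/Ksp = (8.18×10^-3)(0.0398×10^-3) / 4.169×10^-7 = 0.781

Ω = 0.781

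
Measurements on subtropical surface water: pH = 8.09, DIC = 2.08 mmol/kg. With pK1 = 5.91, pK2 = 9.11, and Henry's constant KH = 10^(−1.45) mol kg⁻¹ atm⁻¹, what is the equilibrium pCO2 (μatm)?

α₀ = 1 / (1 + K1/[H⁺] + K1K2/[H⁺]²) = 1 / (1 + 10^+2.18 + 10^+1.16)
   = 1 / (1 + 151.36 + 14.454) = 1/166.81 = 0.005995
[CO2*] = α₀ × DIC = 0.005995 × 2.08 = 0.01247 mmol/kg = 12.47 μmol/kg
pCO2 = [CO2*]/KH = 1.247×10^-5 / 3.548×10^-2 = 351 μatm

pCO2 = 351 μatm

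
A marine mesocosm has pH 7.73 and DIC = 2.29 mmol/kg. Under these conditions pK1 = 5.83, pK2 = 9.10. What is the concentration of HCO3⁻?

α₁ = 1 / (1 + [H⁺]/K1 + K2/[H⁺]) = 1 / (1 + 10^-1.90 + 10^-1.37)
   = 1 / (1 + 0.012589 + 0.042658) = 1/1.0552 = 0.9476
[HCO3⁻] = α₁ × DIC = 0.9476 × 2.29 = 2.17 mmol/kg

[HCO3⁻] = 2.17 mmol/kg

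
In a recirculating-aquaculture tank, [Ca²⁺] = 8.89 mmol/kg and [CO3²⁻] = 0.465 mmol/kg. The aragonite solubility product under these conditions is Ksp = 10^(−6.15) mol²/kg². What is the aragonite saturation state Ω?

Ω = 5.84

Ksp = 10^(−6.15) = 7.079×10^-7
Ω = [Ca²⁺][CO3²⁻]/Ksp = (8.89×10^-3)(0.465×10^-3) / 7.079×10^-7 = 5.84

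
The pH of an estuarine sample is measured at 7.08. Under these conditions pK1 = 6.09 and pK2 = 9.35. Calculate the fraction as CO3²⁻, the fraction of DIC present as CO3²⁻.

α₂ = 0.00485

α₂ = 1 / (1 + [H⁺]/K2 + [H⁺]²/(K1K2)) = 1 / (1 + 10^+2.27 + 10^+1.28)
   = 1 / (1 + 186.21 + 19.055) = 1/206.26 = 0.004848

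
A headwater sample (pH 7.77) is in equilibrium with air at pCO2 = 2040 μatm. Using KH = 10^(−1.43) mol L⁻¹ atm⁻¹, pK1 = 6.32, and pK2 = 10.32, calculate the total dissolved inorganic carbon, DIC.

[CO2*] = KH · pCO2 = 10^(−1.43) × 2040×10^-6 = 7.579×10^-5 mol/L
α₀ = 1/(1 + K1/[H⁺] + K1K2/[H⁺]²) = 1/(1 + 10^+1.45 + 10^-1.10) = 0.03417
DIC = [CO2*]/α₀ = 7.579×10^-5 / 0.03417 = 2.22 mmol/L

DIC = 2.22 mmol/L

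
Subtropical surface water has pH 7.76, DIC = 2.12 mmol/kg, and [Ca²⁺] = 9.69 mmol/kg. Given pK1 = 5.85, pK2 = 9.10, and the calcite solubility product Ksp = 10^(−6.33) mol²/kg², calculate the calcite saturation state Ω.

α₂ = 1 / (1 + [H⁺]/K2 + [H⁺]²/(K1K2)) = 1 / (1 + 10^+1.34 + 10^-0.57)
   = 1 / (1 + 21.878 + 0.26915) = 1/23.147 = 0.04320
[CO3²⁻] = α₂ × DIC = 0.04320 × 2.12 = 0.09159 mmol/kg
Ksp = 10^(−6.33) = 4.677×10^-7
Ω = [Ca²⁺][CO3²⁻]/Ksp = (9.69×10^-3)(9.159×10^-5) / 4.677×10^-7 = 1.90

Ω = 1.90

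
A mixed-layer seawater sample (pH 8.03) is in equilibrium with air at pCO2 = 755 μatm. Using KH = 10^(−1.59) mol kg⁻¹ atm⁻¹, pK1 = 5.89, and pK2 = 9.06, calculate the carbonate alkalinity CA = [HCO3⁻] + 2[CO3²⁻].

CA = 3.18 mmol/kg

[CO2*] = KH · pCO2 = 10^(−1.59) × 755×10^-6 = 1.941×10^-5 mol/kg
α₀ = 1/(1 + K1/[H⁺] + K1K2/[H⁺]²) = 1/(1 + 10^+2.14 + 10^+1.11) = 0.006582
DIC = [CO2*]/α₀ = 1.941×10^-5 / 0.006582 = 2.948 mmol/kg
CA = (α₁ + 2α₂)·DIC = (0.9086 + 2×0.08480) × 2.948 = 3.18 mmol/kg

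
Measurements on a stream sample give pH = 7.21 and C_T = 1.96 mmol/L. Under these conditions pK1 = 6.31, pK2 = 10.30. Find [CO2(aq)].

α₀ = 1 / (1 + K1/[H⁺] + K1K2/[H⁺]²) = 1 / (1 + 10^+0.90 + 10^-2.19)
   = 1 / (1 + 7.9433 + 0.0064565) = 1/8.9497 = 0.1117
[CO2*] = α₀ × DIC = 0.1117 × 1.96 = 0.219 mmol/L

[CO2*] = 0.219 mmol/L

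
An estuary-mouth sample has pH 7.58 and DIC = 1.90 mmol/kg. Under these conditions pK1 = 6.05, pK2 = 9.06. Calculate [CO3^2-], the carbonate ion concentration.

α₂ = 1 / (1 + [H⁺]/K2 + [H⁺]²/(K1K2)) = 1 / (1 + 10^+1.48 + 10^-0.05)
   = 1 / (1 + 30.200 + 0.89125) = 1/32.091 = 0.03116
[CO3²⁻] = α₂ × DIC = 0.03116 × 1.90 = 0.0592 mmol/kg

[CO3²⁻] = 0.0592 mmol/kg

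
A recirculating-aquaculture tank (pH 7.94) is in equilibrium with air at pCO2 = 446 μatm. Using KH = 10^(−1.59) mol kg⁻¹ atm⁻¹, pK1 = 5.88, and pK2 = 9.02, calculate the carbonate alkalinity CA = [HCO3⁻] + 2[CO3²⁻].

CA = 1.54 mmol/kg

[CO2*] = KH · pCO2 = 10^(−1.59) × 446×10^-6 = 1.146×10^-5 mol/kg
α₀ = 1/(1 + K1/[H⁺] + K1K2/[H⁺]²) = 1/(1 + 10^+2.06 + 10^+0.98) = 0.007977
DIC = [CO2*]/α₀ = 1.146×10^-5 / 0.007977 = 1.437 mmol/kg
CA = (α₁ + 2α₂)·DIC = (0.9158 + 2×0.07618) × 1.437 = 1.54 mmol/kg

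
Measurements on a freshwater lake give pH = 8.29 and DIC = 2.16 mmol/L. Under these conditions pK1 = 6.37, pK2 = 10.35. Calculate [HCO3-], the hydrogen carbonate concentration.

[HCO3⁻] = 2.12 mmol/L

α₁ = 1 / (1 + [H⁺]/K1 + K2/[H⁺]) = 1 / (1 + 10^-1.92 + 10^-2.06)
   = 1 / (1 + 0.012023 + 0.0087096) = 1/1.0207 = 0.9797
[HCO3⁻] = α₁ × DIC = 0.9797 × 2.16 = 2.12 mmol/L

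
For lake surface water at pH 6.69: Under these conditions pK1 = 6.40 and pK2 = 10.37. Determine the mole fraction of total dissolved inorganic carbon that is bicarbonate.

α₁ = 0.661

α₁ = 1 / (1 + [H⁺]/K1 + K2/[H⁺]) = 1 / (1 + 10^-0.29 + 10^-3.68)
   = 1 / (1 + 0.51286 + 0.00020893) = 1/1.5131 = 0.6609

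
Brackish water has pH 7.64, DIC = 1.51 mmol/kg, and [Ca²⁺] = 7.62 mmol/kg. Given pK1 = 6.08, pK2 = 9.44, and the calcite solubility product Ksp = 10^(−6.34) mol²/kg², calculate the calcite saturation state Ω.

α₂ = 1 / (1 + [H⁺]/K2 + [H⁺]²/(K1K2)) = 1 / (1 + 10^+1.80 + 10^+0.24)
   = 1 / (1 + 63.096 + 1.7378) = 1/65.834 = 0.01519
[CO3²⁻] = α₂ × DIC = 0.01519 × 1.51 = 0.02294 mmol/kg
Ksp = 10^(−6.34) = 4.571×10^-7
Ω = [Ca²⁺][CO3²⁻]/Ksp = (7.62×10^-3)(2.294×10^-5) / 4.571×10^-7 = 0.382

Ω = 0.382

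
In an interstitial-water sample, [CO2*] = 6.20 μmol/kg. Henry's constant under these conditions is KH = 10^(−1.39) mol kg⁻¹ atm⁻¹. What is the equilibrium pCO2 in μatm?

pCO2 = 152 μatm

KH = 10^(−1.39) = 4.074×10^-2 mol kg⁻¹ atm⁻¹
pCO2 = [CO2*]/KH = 6.20×10^-6 / 4.074×10^-2 = 1.52×10^-4 atm = 152 μatm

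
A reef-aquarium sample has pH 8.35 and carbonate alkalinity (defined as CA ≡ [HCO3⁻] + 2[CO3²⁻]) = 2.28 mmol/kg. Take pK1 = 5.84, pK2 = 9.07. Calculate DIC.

CA = [HCO3⁻] + 2[CO3²⁻] = (α₁ + 2α₂)·DIC
At pH 8.35: [H⁺]/K1 = 10^-2.51 = 0.0030903, K2/[H⁺] = 10^-0.72 = 0.19055
α₁ = 1/(1 + 0.0030903 + 0.19055) = 1/1.1936 = 0.8378; α₂ = α₁·K2/[H⁺] = 0.1596
α₁ + 2α₂ = 1.1570
DIC = CA / (α₁ + 2α₂) = 2.28 / 1.1570 = 1.97 mmol/kg

DIC = 1.97 mmol/kg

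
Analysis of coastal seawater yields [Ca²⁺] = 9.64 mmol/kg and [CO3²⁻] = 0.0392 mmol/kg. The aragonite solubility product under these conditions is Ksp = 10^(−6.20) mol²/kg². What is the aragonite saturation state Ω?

Ω = 0.599

Ksp = 10^(−6.20) = 6.310×10^-7
Ω = [Ca²⁺][CO3²⁻]/Ksp = (9.64×10^-3)(0.0392×10^-3) / 6.310×10^-7 = 0.599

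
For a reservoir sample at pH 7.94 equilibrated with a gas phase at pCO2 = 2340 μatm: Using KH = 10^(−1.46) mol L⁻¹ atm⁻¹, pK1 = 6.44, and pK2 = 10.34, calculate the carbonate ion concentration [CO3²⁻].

[CO3²⁻] = 10.2 μmol/L

[CO2*] = KH · pCO2 = 10^(−1.46) × 2340×10^-6 = 8.114×10^-5 mol/L
α₀ = 1/(1 + K1/[H⁺] + K1K2/[H⁺]²) = 1/(1 + 10^+1.50 + 10^-0.90) = 0.03054
DIC = [CO2*]/α₀ = 8.114×10^-5 / 0.03054 = 2.657 mmol/L
[CO3²⁻] = α₂·DIC; α₂ = 0.003844, so [CO3²⁻] = 0.003844 × 2.657 = 0.0102 mmol/L = 10.2 μmol/L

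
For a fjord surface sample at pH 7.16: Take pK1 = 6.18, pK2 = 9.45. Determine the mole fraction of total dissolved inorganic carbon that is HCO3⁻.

α₁ = 1 / (1 + [H⁺]/K1 + K2/[H⁺]) = 1 / (1 + 10^-0.98 + 10^-2.29)
   = 1 / (1 + 0.10471 + 0.0051286) = 1/1.1098 = 0.9010

α₁ = 0.901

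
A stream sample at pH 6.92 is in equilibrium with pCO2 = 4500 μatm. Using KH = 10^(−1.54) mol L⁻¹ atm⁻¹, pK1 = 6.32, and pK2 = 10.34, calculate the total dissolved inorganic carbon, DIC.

DIC = 0.647 mmol/L

[CO2*] = KH · pCO2 = 10^(−1.54) × 4500×10^-6 = 1.298×10^-4 mol/L
α₀ = 1/(1 + K1/[H⁺] + K1K2/[H⁺]²) = 1/(1 + 10^+0.60 + 10^-2.82) = 0.2007
DIC = [CO2*]/α₀ = 1.298×10^-4 / 0.2007 = 0.647 mmol/L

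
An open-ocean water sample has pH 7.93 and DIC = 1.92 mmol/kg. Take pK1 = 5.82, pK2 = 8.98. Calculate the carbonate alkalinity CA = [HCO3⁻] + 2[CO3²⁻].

CA = [HCO3⁻] + 2[CO3²⁻] = (α₁ + 2α₂)·DIC
At pH 7.93: [H⁺]/K1 = 10^-2.11 = 0.0077625, K2/[H⁺] = 10^-1.05 = 0.089125
α₁ = 1/(1 + 0.0077625 + 0.089125) = 1/1.0969 = 0.9117; α₂ = α₁·K2/[H⁺] = 0.08125
α₁ + 2α₂ = 1.0742
CA = 1.0742 × 1.92 = 2.06 mmol/kg

CA = 2.06 mmol/kg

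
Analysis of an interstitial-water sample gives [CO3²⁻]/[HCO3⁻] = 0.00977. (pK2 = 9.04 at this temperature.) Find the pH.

From K2 = [H⁺][CO3²⁻]/[HCO3⁻]:  pH = pK2 + log₁₀([CO3²⁻]/[HCO3⁻])
log₁₀(0.00977) = -2.010
pH = 9.04 + (-2.010) = 7.03

pH = 7.03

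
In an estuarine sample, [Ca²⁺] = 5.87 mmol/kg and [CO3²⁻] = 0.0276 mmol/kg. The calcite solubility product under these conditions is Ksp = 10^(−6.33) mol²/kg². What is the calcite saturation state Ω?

Ksp = 10^(−6.33) = 4.677×10^-7
Ω = [Ca²⁺][CO3²⁻]/Ksp = (5.87×10^-3)(0.0276×10^-3) / 4.677×10^-7 = 0.346

Ω = 0.346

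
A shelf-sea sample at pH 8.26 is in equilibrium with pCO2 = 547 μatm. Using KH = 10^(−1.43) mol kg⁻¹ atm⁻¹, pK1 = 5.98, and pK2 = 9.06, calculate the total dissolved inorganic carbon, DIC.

[CO2*] = KH · pCO2 = 10^(−1.43) × 547×10^-6 = 2.032×10^-5 mol/kg
α₀ = 1/(1 + K1/[H⁺] + K1K2/[H⁺]²) = 1/(1 + 10^+2.28 + 10^+1.48) = 0.004510
DIC = [CO2*]/α₀ = 2.032×10^-5 / 0.004510 = 4.51 mmol/kg

DIC = 4.51 mmol/kg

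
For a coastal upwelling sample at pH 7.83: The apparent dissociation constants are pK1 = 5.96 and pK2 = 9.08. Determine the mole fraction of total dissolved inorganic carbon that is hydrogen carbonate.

α₁ = 1 / (1 + [H⁺]/K1 + K2/[H⁺]) = 1 / (1 + 10^-1.87 + 10^-1.25)
   = 1 / (1 + 0.013490 + 0.056234) = 1/1.0697 = 0.9348

α₁ = 0.935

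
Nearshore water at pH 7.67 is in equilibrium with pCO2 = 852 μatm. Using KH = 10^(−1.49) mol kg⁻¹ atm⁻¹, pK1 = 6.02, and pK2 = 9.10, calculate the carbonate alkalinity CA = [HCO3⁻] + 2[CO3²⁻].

[CO2*] = KH · pCO2 = 10^(−1.49) × 852×10^-6 = 2.757×10^-5 mol/kg
α₀ = 1/(1 + K1/[H⁺] + K1K2/[H⁺]²) = 1/(1 + 10^+1.65 + 10^+0.22) = 0.02113
DIC = [CO2*]/α₀ = 2.757×10^-5 / 0.02113 = 1.305 mmol/kg
CA = (α₁ + 2α₂)·DIC = (0.9438 + 2×0.03507) × 1.305 = 1.32 mmol/kg

CA = 1.32 mmol/kg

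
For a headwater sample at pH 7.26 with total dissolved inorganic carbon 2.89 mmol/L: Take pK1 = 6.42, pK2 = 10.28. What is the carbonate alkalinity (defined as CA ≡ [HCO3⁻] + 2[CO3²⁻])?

CA = [HCO3⁻] + 2[CO3²⁻] = (α₁ + 2α₂)·DIC
At pH 7.26: [H⁺]/K1 = 10^-0.84 = 0.14454, K2/[H⁺] = 10^-3.02 = 0.00095499
α₁ = 1/(1 + 0.14454 + 0.00095499) = 1/1.1455 = 0.8730; α₂ = α₁·K2/[H⁺] = 0.0008337
α₁ + 2α₂ = 0.8746
CA = 0.8746 × 2.89 = 2.53 mmol/L

CA = 2.53 mmol/L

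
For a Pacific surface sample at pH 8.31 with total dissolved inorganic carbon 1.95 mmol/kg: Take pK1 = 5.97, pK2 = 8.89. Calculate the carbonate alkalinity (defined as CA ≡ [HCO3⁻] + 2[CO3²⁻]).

CA = 2.35 mmol/kg

CA = [HCO3⁻] + 2[CO3²⁻] = (α₁ + 2α₂)·DIC
At pH 8.31: [H⁺]/K1 = 10^-2.34 = 0.0045709, K2/[H⁺] = 10^-0.58 = 0.26303
α₁ = 1/(1 + 0.0045709 + 0.26303) = 1/1.2676 = 0.7889; α₂ = α₁·K2/[H⁺] = 0.2075
α₁ + 2α₂ = 1.2039
CA = 1.2039 × 1.95 = 2.35 mmol/kg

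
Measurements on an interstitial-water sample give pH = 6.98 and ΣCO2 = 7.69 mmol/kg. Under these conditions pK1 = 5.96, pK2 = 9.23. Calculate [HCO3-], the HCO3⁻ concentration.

[HCO3⁻] = 6.98 mmol/kg

α₁ = 1 / (1 + [H⁺]/K1 + K2/[H⁺]) = 1 / (1 + 10^-1.02 + 10^-2.25)
   = 1 / (1 + 0.095499 + 0.0056234) = 1/1.1011 = 0.9082
[HCO3⁻] = α₁ × DIC = 0.9082 × 7.69 = 6.98 mmol/kg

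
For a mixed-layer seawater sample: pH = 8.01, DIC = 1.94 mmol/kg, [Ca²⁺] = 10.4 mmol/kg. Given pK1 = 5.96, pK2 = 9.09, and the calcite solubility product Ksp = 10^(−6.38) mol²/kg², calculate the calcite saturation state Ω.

α₂ = 1 / (1 + [H⁺]/K2 + [H⁺]²/(K1K2)) = 1 / (1 + 10^+1.08 + 10^-0.97)
   = 1 / (1 + 12.023 + 0.10715) = 1/13.130 = 0.07616
[CO3²⁻] = α₂ × DIC = 0.07616 × 1.94 = 0.1478 mmol/kg
Ksp = 10^(−6.38) = 4.169×10^-7
Ω = [Ca²⁺][CO3²⁻]/Ksp = (10.4×10^-3)(1.478×10^-4) / 4.169×10^-7 = 3.69

Ω = 3.69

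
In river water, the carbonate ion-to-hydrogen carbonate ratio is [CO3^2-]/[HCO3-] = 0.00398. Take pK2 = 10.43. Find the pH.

pH = 8.03

From K2 = [H⁺][CO3^2-]/[HCO3-]:  pH = pK2 + log₁₀([CO3^2-]/[HCO3-])
log₁₀(0.00398) = -2.400
pH = 10.43 + (-2.400) = 8.03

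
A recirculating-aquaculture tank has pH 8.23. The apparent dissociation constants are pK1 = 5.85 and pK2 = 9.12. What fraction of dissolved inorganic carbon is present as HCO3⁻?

α₁ = 0.883

α₁ = 1 / (1 + [H⁺]/K1 + K2/[H⁺]) = 1 / (1 + 10^-2.38 + 10^-0.89)
   = 1 / (1 + 0.0041687 + 0.12882) = 1/1.1330 = 0.8826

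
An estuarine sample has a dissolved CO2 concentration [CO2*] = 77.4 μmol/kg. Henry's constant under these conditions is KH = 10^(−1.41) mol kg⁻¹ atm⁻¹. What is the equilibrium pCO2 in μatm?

KH = 10^(−1.41) = 3.890×10^-2 mol kg⁻¹ atm⁻¹
pCO2 = [CO2*]/KH = 77.4×10^-6 / 3.890×10^-2 = 1.99×10^-3 atm = 1990 μatm

pCO2 = 1990 μatm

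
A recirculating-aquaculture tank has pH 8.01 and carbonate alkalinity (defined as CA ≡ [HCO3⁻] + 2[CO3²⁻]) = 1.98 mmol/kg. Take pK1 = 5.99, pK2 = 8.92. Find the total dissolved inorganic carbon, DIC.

CA = [HCO3⁻] + 2[CO3²⁻] = (α₁ + 2α₂)·DIC
At pH 8.01: [H⁺]/K1 = 10^-2.02 = 0.0095499, K2/[H⁺] = 10^-0.91 = 0.12303
α₁ = 1/(1 + 0.0095499 + 0.12303) = 1/1.1326 = 0.8829; α₂ = α₁·K2/[H⁺] = 0.1086
α₁ + 2α₂ = 1.1002
DIC = CA / (α₁ + 2α₂) = 1.98 / 1.1002 = 1.80 mmol/kg

DIC = 1.80 mmol/kg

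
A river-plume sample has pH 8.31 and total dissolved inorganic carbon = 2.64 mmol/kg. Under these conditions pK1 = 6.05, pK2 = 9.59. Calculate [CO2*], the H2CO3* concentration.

α₀ = 1 / (1 + K1/[H⁺] + K1K2/[H⁺]²) = 1 / (1 + 10^+2.26 + 10^+0.98)
   = 1 / (1 + 181.97 + 9.5499) = 1/192.52 = 0.005194
[CO2*] = α₀ × DIC = 0.005194 × 2.64 = 0.0137 mmol/kg = 13.7 μmol/kg

[CO2*] = 13.7 μmol/kg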